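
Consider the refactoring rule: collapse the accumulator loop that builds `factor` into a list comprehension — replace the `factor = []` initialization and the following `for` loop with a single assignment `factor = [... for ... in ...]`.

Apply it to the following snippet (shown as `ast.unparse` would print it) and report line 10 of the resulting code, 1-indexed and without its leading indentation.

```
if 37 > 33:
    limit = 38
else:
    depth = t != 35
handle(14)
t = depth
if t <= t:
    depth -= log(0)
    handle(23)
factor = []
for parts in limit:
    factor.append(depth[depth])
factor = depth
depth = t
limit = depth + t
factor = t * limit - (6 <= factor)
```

factor = [depth[depth] for parts in limit]

Transformed code:
if 37 > 33:
    limit = 38
else:
    depth = t != 35
handle(14)
t = depth
if t <= t:
    depth -= log(0)
    handle(23)
factor = [depth[depth] for parts in limit]
factor = depth
depth = t
limit = depth + t
factor = t * limit - (6 <= factor)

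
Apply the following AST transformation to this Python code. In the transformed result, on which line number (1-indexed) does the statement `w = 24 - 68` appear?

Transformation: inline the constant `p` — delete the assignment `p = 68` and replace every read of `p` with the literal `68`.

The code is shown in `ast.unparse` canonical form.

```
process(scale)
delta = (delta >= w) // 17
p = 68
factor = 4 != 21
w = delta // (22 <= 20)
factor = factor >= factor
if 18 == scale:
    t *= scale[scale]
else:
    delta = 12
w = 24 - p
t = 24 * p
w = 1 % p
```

10

Transformed code:
process(scale)
delta = (delta >= w) // 17
factor = 4 != 21
w = delta // (22 <= 20)
factor = factor >= factor
if 18 == scale:
    t *= scale[scale]
else:
    delta = 12
w = 24 - 68
t = 24 * 68
w = 1 % 68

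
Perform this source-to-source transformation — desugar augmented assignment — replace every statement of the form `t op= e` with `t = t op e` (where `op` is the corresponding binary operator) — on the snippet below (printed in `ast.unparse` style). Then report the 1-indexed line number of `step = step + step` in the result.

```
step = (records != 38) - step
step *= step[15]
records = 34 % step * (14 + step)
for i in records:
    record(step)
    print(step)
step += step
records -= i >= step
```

Transformed code:
step = (records != 38) - step
step = step * step[15]
records = 34 % step * (14 + step)
for i in records:
    record(step)
    print(step)
step = step + step
records = records - (i >= step)

7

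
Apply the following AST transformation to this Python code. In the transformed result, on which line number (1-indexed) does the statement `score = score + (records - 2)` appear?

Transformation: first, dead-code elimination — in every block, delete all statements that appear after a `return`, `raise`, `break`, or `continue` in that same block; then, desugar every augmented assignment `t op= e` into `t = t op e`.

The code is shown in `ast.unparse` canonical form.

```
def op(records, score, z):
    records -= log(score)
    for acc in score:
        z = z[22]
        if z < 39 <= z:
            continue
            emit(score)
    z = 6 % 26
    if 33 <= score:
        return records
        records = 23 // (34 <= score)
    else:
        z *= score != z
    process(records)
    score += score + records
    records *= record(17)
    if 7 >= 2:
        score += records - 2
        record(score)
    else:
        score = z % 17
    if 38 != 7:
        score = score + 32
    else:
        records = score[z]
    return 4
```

16

Transformed code:
def op(records, score, z):
    records = records - log(score)
    for acc in score:
        z = z[22]
        if z < 39 <= z:
            continue
    z = 6 % 26
    if 33 <= score:
        return records
    else:
        z = z * (score != z)
    process(records)
    score = score + (score + records)
    records = records * record(17)
    if 7 >= 2:
        score = score + (records - 2)
        record(score)
    else:
        score = z % 17
    if 38 != 7:
        score = score + 32
    else:
        records = score[z]
    return 4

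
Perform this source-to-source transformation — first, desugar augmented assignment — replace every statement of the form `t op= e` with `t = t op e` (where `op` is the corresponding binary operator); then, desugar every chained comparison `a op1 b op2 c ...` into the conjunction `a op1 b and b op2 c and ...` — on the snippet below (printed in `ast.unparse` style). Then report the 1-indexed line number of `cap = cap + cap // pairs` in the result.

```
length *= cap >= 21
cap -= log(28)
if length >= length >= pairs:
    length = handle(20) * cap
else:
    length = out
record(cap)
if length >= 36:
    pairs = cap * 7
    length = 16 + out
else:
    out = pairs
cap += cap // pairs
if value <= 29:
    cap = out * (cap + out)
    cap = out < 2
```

13

Transformed code:
length = length * (cap >= 21)
cap = cap - log(28)
if length >= length and length >= pairs:
    length = handle(20) * cap
else:
    length = out
record(cap)
if length >= 36:
    pairs = cap * 7
    length = 16 + out
else:
    out = pairs
cap = cap + cap // pairs
if value <= 29:
    cap = out * (cap + out)
    cap = out < 2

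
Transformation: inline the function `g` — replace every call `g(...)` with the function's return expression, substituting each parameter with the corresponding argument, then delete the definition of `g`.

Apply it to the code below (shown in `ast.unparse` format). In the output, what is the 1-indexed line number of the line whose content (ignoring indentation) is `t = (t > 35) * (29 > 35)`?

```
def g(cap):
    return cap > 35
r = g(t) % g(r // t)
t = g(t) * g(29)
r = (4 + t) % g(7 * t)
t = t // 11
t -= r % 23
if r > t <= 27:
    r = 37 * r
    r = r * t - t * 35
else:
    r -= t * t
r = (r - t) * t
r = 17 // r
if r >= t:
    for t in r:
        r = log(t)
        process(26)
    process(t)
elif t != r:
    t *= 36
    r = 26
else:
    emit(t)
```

Transformed code:
r = (t > 35) % (r // t > 35)
t = (t > 35) * (29 > 35)
r = (4 + t) % (7 * t > 35)
t = t // 11
t -= r % 23
if r > t <= 27:
    r = 37 * r
    r = r * t - t * 35
else:
    r -= t * t
r = (r - t) * t
r = 17 // r
if r >= t:
    for t in r:
        r = log(t)
        process(26)
    process(t)
elif t != r:
    t *= 36
    r = 26
else:
    emit(t)

2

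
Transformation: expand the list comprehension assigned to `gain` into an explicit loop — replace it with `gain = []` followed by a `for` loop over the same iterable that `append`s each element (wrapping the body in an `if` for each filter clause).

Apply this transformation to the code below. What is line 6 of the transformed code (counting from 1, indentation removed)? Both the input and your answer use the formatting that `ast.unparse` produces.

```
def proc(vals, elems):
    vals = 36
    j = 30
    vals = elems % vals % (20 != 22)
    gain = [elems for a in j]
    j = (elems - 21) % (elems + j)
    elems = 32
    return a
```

Transformed code:
def proc(vals, elems):
    vals = 36
    j = 30
    vals = elems % vals % (20 != 22)
    gain = []
    for a in j:
        gain.append(elems)
    j = (elems - 21) % (elems + j)
    elems = 32
    return a

for a in j:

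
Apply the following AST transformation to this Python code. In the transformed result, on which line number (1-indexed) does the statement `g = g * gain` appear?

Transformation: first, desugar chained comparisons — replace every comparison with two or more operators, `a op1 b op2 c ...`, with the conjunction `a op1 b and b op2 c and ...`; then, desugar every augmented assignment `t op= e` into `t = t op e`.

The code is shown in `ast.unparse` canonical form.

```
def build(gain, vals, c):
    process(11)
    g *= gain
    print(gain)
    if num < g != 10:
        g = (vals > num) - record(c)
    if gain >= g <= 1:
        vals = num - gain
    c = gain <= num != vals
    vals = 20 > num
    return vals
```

3

Transformed code:
def build(gain, vals, c):
    process(11)
    g = g * gain
    print(gain)
    if num < g and g != 10:
        g = (vals > num) - record(c)
    if gain >= g and g <= 1:
        vals = num - gain
    c = gain <= num and num != vals
    vals = 20 > num
    return vals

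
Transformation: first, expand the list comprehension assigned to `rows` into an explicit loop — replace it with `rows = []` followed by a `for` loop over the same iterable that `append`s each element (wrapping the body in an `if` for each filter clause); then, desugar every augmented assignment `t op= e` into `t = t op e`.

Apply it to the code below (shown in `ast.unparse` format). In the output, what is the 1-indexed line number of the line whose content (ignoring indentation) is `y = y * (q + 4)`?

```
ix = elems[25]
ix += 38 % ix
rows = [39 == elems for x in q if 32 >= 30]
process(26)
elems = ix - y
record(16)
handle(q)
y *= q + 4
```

Transformed code:
ix = elems[25]
ix = ix + 38 % ix
rows = []
for x in q:
    if 32 >= 30:
        rows.append(39 == elems)
process(26)
elems = ix - y
record(16)
handle(q)
y = y * (q + 4)

11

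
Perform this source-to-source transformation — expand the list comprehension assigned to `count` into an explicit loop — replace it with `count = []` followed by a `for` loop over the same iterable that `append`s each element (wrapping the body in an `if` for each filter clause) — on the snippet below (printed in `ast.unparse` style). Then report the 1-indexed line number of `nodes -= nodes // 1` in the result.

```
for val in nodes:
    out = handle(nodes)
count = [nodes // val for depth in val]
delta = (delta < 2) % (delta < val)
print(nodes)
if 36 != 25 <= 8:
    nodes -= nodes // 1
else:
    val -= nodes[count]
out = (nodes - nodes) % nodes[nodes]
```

9

Transformed code:
for val in nodes:
    out = handle(nodes)
count = []
for depth in val:
    count.append(nodes // val)
delta = (delta < 2) % (delta < val)
print(nodes)
if 36 != 25 <= 8:
    nodes -= nodes // 1
else:
    val -= nodes[count]
out = (nodes - nodes) % nodes[nodes]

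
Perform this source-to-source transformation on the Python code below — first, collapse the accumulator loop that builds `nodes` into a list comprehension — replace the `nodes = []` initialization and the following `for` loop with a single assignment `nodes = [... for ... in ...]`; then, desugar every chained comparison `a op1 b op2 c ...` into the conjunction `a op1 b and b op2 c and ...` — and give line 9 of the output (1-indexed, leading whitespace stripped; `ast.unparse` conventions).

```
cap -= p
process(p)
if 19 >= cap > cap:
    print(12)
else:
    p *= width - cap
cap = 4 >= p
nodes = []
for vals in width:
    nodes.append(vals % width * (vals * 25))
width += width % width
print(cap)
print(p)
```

width += width % width

Transformed code:
cap -= p
process(p)
if 19 >= cap and cap > cap:
    print(12)
else:
    p *= width - cap
cap = 4 >= p
nodes = [vals % width * (vals * 25) for vals in width]
width += width % width
print(cap)
print(p)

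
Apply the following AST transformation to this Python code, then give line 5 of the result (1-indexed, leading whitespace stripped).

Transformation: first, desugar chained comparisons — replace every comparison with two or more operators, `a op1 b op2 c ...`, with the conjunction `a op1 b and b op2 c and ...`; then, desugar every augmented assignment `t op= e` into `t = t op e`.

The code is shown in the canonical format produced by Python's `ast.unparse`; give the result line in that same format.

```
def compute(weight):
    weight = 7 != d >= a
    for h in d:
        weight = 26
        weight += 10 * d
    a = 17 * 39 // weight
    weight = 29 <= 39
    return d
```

weight = weight + 10 * d

Transformed code:
def compute(weight):
    weight = 7 != d and d >= a
    for h in d:
        weight = 26
        weight = weight + 10 * d
    a = 17 * 39 // weight
    weight = 29 <= 39
    return d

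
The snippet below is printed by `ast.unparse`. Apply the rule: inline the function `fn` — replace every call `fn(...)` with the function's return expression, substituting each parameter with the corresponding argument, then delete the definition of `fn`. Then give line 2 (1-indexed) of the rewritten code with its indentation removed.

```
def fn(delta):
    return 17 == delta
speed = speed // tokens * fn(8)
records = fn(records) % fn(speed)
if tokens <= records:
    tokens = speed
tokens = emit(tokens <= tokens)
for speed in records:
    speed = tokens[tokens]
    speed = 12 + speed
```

records = (17 == records) % (17 == speed)

Transformed code:
speed = speed // tokens * (17 == 8)
records = (17 == records) % (17 == speed)
if tokens <= records:
    tokens = speed
tokens = emit(tokens <= tokens)
for speed in records:
    speed = tokens[tokens]
    speed = 12 + speed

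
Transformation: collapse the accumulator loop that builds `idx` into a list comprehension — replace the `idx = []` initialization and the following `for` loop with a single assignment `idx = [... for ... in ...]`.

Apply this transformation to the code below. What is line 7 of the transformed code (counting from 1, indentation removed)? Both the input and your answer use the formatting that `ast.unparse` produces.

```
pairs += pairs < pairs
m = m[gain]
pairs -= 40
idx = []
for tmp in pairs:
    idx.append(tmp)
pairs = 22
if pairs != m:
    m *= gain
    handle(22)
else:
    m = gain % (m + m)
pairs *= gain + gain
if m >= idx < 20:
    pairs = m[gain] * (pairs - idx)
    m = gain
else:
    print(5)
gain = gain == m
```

Transformed code:
pairs += pairs < pairs
m = m[gain]
pairs -= 40
idx = [tmp for tmp in pairs]
pairs = 22
if pairs != m:
    m *= gain
    handle(22)
else:
    m = gain % (m + m)
pairs *= gain + gain
if m >= idx < 20:
    pairs = m[gain] * (pairs - idx)
    m = gain
else:
    print(5)
gain = gain == m

m *= gain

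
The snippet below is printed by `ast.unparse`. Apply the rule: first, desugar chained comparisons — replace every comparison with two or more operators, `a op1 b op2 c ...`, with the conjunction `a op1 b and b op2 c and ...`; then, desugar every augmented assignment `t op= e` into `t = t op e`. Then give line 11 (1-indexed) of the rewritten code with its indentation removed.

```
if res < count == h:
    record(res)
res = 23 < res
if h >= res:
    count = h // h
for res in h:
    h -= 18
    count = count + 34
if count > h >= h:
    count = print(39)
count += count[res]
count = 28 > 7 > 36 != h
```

count = count + count[res]

Transformed code:
if res < count and count == h:
    record(res)
res = 23 < res
if h >= res:
    count = h // h
for res in h:
    h = h - 18
    count = count + 34
if count > h and h >= h:
    count = print(39)
count = count + count[res]
count = 28 > 7 and 7 > 36 and (36 != h)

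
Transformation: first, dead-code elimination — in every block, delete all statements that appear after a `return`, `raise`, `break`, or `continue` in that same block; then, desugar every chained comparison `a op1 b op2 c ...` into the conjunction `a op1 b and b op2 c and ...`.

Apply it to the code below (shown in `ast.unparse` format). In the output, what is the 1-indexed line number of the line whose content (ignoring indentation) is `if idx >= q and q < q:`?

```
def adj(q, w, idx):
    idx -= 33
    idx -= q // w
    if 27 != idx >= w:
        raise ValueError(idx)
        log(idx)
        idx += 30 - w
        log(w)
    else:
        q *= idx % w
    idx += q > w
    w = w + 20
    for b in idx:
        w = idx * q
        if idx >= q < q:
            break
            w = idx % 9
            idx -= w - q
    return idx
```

Transformed code:
def adj(q, w, idx):
    idx -= 33
    idx -= q // w
    if 27 != idx and idx >= w:
        raise ValueError(idx)
    else:
        q *= idx % w
    idx += q > w
    w = w + 20
    for b in idx:
        w = idx * q
        if idx >= q and q < q:
            break
    return idx

12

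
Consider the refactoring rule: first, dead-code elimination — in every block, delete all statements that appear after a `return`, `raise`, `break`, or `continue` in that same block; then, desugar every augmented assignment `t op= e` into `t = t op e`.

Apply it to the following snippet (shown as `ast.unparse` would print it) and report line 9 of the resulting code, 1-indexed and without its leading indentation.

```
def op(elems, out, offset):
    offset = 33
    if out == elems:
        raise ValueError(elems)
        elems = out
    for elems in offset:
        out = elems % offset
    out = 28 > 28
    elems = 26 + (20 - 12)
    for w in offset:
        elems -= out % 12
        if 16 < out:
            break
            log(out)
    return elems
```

for w in offset:

Transformed code:
def op(elems, out, offset):
    offset = 33
    if out == elems:
        raise ValueError(elems)
    for elems in offset:
        out = elems % offset
    out = 28 > 28
    elems = 26 + (20 - 12)
    for w in offset:
        elems = elems - out % 12
        if 16 < out:
            break
    return elems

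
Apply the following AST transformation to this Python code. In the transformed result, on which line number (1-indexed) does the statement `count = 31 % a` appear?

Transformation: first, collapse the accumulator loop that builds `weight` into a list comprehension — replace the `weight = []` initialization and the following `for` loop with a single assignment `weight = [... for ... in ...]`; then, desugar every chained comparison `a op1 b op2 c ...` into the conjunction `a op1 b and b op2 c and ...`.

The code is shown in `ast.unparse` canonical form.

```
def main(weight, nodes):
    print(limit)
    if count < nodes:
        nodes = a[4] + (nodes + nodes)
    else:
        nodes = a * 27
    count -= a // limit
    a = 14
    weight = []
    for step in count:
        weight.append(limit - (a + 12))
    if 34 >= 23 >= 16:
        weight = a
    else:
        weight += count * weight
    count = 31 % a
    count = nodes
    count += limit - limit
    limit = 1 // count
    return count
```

14

Transformed code:
def main(weight, nodes):
    print(limit)
    if count < nodes:
        nodes = a[4] + (nodes + nodes)
    else:
        nodes = a * 27
    count -= a // limit
    a = 14
    weight = [limit - (a + 12) for step in count]
    if 34 >= 23 and 23 >= 16:
        weight = a
    else:
        weight += count * weight
    count = 31 % a
    count = nodes
    count += limit - limit
    limit = 1 // count
    return count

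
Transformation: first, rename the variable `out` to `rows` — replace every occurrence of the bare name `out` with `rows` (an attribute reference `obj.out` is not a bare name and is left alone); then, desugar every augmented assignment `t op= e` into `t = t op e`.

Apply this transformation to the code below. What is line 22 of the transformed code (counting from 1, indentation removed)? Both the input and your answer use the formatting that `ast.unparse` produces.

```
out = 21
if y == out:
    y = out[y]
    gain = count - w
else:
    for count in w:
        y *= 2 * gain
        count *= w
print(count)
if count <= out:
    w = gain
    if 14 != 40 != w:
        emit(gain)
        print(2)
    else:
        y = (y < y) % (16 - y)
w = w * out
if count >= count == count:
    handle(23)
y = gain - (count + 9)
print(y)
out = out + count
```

Transformed code:
rows = 21
if y == rows:
    y = rows[y]
    gain = count - w
else:
    for count in w:
        y = y * (2 * gain)
        count = count * w
print(count)
if count <= rows:
    w = gain
    if 14 != 40 != w:
        emit(gain)
        print(2)
    else:
        y = (y < y) % (16 - y)
w = w * rows
if count >= count == count:
    handle(23)
y = gain - (count + 9)
print(y)
rows = rows + count

rows = rows + count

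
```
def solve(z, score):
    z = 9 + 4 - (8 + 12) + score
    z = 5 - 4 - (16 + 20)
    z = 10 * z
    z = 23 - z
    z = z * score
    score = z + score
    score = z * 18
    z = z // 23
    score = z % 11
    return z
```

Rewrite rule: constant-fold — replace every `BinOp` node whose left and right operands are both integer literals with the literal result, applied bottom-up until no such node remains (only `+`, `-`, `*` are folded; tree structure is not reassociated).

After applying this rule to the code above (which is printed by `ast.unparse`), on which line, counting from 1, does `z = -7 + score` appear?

Transformed code:
def solve(z, score):
    z = -7 + score
    z = -35
    z = 10 * z
    z = 23 - z
    z = z * score
    score = z + score
    score = z * 18
    z = z // 23
    score = z % 11
    return z

2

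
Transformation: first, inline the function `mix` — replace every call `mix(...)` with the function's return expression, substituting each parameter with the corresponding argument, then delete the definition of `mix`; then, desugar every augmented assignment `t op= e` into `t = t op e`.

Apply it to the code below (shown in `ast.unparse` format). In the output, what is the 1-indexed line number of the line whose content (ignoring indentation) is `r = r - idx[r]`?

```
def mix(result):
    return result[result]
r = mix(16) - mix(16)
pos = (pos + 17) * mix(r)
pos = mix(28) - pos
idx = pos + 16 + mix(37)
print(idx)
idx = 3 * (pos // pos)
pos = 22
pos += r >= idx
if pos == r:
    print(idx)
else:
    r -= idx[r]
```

Transformed code:
r = 16[16] - 16[16]
pos = (pos + 17) * r[r]
pos = 28[28] - pos
idx = pos + 16 + 37[37]
print(idx)
idx = 3 * (pos // pos)
pos = 22
pos = pos + (r >= idx)
if pos == r:
    print(idx)
else:
    r = r - idx[r]

12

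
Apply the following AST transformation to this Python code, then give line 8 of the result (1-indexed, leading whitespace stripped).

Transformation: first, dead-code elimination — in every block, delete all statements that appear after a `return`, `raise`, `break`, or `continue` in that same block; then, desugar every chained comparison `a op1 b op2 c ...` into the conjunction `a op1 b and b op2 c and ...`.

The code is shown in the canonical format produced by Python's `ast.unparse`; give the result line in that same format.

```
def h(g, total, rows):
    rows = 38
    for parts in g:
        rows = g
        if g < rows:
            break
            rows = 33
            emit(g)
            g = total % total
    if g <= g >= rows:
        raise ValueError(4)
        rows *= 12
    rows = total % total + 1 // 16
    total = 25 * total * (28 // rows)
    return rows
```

Transformed code:
def h(g, total, rows):
    rows = 38
    for parts in g:
        rows = g
        if g < rows:
            break
    if g <= g and g >= rows:
        raise ValueError(4)
    rows = total % total + 1 // 16
    total = 25 * total * (28 // rows)
    return rows

raise ValueError(4)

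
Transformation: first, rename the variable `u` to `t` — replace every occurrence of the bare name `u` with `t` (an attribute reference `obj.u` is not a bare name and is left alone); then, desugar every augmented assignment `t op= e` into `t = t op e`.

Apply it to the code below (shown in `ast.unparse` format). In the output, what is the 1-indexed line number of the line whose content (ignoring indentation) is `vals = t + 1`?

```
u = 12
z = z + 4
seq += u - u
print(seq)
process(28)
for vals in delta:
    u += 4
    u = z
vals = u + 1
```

9

Transformed code:
t = 12
z = z + 4
seq = seq + (t - t)
print(seq)
process(28)
for vals in delta:
    t = t + 4
    t = z
vals = t + 1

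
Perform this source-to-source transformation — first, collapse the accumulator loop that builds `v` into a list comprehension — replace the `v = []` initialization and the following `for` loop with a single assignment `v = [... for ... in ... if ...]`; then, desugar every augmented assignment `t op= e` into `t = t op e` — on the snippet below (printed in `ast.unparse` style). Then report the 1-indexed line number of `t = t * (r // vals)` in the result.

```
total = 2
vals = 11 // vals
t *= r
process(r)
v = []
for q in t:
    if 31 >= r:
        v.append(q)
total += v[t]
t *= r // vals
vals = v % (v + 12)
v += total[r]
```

Transformed code:
total = 2
vals = 11 // vals
t = t * r
process(r)
v = [q for q in t if 31 >= r]
total = total + v[t]
t = t * (r // vals)
vals = v % (v + 12)
v = v + total[r]

7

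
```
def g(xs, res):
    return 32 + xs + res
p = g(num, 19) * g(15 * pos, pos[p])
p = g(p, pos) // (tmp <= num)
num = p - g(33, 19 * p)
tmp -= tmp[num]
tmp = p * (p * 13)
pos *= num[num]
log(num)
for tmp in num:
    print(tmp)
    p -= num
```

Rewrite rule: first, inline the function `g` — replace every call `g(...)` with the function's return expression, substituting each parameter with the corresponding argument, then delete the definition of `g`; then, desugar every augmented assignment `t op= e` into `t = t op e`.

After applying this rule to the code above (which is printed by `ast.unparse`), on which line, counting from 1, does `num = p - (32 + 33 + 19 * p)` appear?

3

Transformed code:
p = (32 + num + 19) * (32 + 15 * pos + pos[p])
p = (32 + p + pos) // (tmp <= num)
num = p - (32 + 33 + 19 * p)
tmp = tmp - tmp[num]
tmp = p * (p * 13)
pos = pos * num[num]
log(num)
for tmp in num:
    print(tmp)
    p = p - num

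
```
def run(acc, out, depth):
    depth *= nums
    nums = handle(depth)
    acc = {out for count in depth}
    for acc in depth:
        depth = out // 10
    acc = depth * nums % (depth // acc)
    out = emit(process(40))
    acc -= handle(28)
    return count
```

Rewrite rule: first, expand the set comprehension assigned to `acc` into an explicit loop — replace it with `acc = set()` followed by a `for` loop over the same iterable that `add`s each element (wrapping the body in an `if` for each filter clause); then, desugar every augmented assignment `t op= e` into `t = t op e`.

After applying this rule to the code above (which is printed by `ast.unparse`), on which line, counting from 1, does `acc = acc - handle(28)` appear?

11

Transformed code:
def run(acc, out, depth):
    depth = depth * nums
    nums = handle(depth)
    acc = set()
    for count in depth:
        acc.add(out)
    for acc in depth:
        depth = out // 10
    acc = depth * nums % (depth // acc)
    out = emit(process(40))
    acc = acc - handle(28)
    return count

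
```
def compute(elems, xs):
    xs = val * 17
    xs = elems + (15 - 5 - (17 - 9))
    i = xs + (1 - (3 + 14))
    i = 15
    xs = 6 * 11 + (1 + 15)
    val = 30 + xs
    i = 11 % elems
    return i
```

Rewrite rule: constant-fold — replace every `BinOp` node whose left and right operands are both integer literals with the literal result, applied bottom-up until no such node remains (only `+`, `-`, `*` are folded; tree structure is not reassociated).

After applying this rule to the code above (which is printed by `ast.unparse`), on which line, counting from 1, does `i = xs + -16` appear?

4

Transformed code:
def compute(elems, xs):
    xs = val * 17
    xs = elems + 2
    i = xs + -16
    i = 15
    xs = 82
    val = 30 + xs
    i = 11 % elems
    return i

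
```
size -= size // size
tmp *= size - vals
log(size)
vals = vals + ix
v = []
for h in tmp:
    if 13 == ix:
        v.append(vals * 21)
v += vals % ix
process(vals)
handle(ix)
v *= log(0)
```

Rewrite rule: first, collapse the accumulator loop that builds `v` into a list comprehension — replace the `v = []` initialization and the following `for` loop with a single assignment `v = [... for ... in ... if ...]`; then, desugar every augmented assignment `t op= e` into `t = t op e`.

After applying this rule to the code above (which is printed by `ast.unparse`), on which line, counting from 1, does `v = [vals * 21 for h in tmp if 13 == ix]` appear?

Transformed code:
size = size - size // size
tmp = tmp * (size - vals)
log(size)
vals = vals + ix
v = [vals * 21 for h in tmp if 13 == ix]
v = v + vals % ix
process(vals)
handle(ix)
v = v * log(0)

5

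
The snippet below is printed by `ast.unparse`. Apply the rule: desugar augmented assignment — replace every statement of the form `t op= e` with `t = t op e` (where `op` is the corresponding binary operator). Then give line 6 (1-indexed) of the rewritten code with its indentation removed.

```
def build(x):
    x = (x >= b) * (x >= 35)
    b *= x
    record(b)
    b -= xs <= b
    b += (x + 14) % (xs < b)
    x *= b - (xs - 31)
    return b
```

b = b + (x + 14) % (xs < b)

Transformed code:
def build(x):
    x = (x >= b) * (x >= 35)
    b = b * x
    record(b)
    b = b - (xs <= b)
    b = b + (x + 14) % (xs < b)
    x = x * (b - (xs - 31))
    return b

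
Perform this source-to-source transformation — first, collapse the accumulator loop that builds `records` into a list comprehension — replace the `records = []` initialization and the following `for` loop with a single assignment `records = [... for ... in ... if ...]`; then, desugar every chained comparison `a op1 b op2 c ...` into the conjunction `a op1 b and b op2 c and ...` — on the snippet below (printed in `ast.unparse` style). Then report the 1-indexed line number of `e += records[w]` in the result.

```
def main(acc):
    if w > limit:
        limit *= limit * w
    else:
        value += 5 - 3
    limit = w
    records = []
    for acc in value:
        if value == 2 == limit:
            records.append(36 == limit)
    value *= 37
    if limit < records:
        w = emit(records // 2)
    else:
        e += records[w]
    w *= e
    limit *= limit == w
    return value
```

Transformed code:
def main(acc):
    if w > limit:
        limit *= limit * w
    else:
        value += 5 - 3
    limit = w
    records = [36 == limit for acc in value if value == 2 and 2 == limit]
    value *= 37
    if limit < records:
        w = emit(records // 2)
    else:
        e += records[w]
    w *= e
    limit *= limit == w
    return value

12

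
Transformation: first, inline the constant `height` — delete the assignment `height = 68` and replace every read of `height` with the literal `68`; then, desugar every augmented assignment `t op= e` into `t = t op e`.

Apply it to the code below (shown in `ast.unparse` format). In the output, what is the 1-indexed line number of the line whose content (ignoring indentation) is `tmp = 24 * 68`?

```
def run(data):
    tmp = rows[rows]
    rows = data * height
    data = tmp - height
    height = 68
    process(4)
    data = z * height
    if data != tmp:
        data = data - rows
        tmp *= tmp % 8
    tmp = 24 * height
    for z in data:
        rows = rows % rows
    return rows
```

10

Transformed code:
def run(data):
    tmp = rows[rows]
    rows = data * 68
    data = tmp - 68
    process(4)
    data = z * 68
    if data != tmp:
        data = data - rows
        tmp = tmp * (tmp % 8)
    tmp = 24 * 68
    for z in data:
        rows = rows % rows
    return rows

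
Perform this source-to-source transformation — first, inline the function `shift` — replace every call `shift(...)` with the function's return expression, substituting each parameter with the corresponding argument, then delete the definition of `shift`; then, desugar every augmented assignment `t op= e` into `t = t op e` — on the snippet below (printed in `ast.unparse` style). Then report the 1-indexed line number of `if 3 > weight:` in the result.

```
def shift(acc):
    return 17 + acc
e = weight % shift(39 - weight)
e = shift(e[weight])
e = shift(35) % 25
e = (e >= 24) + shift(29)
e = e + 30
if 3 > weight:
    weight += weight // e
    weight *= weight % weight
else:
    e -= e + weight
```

6

Transformed code:
e = weight % (17 + (39 - weight))
e = 17 + e[weight]
e = (17 + 35) % 25
e = (e >= 24) + (17 + 29)
e = e + 30
if 3 > weight:
    weight = weight + weight // e
    weight = weight * (weight % weight)
else:
    e = e - (e + weight)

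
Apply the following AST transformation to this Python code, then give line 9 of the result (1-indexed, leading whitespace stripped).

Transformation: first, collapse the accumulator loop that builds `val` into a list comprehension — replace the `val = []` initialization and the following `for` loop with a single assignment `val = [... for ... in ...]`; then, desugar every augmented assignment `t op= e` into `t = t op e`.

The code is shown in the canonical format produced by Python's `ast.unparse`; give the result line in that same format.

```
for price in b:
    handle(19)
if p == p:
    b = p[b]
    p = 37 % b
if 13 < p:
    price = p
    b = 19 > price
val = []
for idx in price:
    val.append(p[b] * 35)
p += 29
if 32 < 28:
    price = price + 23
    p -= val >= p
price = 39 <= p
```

Transformed code:
for price in b:
    handle(19)
if p == p:
    b = p[b]
    p = 37 % b
if 13 < p:
    price = p
    b = 19 > price
val = [p[b] * 35 for idx in price]
p = p + 29
if 32 < 28:
    price = price + 23
    p = p - (val >= p)
price = 39 <= p

val = [p[b] * 35 for idx in price]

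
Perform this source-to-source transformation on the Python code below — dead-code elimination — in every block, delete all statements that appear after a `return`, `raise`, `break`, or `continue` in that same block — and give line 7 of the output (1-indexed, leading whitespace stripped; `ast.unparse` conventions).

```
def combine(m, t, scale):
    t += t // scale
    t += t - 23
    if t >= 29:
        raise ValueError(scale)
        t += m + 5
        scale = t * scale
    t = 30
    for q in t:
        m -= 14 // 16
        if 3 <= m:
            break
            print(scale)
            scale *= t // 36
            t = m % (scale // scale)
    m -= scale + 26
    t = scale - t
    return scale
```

for q in t:

Transformed code:
def combine(m, t, scale):
    t += t // scale
    t += t - 23
    if t >= 29:
        raise ValueError(scale)
    t = 30
    for q in t:
        m -= 14 // 16
        if 3 <= m:
            break
    m -= scale + 26
    t = scale - t
    return scale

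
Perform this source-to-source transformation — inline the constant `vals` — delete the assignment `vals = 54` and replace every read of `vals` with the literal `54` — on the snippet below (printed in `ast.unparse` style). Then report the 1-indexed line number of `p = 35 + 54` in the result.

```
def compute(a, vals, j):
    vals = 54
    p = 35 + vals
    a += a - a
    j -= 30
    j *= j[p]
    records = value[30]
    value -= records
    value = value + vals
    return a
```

Transformed code:
def compute(a, vals, j):
    p = 35 + 54
    a += a - a
    j -= 30
    j *= j[p]
    records = value[30]
    value -= records
    value = value + 54
    return a

2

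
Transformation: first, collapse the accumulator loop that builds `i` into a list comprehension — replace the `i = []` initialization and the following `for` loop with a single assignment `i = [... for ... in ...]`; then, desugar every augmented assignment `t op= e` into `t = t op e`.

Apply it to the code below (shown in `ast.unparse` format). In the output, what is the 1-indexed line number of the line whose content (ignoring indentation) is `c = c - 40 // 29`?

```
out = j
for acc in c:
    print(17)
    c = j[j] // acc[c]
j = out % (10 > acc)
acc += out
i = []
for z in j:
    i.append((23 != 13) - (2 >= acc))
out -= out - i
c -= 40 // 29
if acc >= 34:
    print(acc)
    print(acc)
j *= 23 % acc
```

Transformed code:
out = j
for acc in c:
    print(17)
    c = j[j] // acc[c]
j = out % (10 > acc)
acc = acc + out
i = [(23 != 13) - (2 >= acc) for z in j]
out = out - (out - i)
c = c - 40 // 29
if acc >= 34:
    print(acc)
    print(acc)
j = j * (23 % acc)

9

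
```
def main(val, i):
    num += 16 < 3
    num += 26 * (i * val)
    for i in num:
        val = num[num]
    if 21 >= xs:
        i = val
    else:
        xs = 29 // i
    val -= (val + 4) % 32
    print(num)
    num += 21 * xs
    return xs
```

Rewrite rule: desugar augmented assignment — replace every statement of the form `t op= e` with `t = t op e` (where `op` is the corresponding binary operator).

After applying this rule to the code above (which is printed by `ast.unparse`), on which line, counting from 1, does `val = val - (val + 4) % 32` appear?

10

Transformed code:
def main(val, i):
    num = num + (16 < 3)
    num = num + 26 * (i * val)
    for i in num:
        val = num[num]
    if 21 >= xs:
        i = val
    else:
        xs = 29 // i
    val = val - (val + 4) % 32
    print(num)
    num = num + 21 * xs
    return xs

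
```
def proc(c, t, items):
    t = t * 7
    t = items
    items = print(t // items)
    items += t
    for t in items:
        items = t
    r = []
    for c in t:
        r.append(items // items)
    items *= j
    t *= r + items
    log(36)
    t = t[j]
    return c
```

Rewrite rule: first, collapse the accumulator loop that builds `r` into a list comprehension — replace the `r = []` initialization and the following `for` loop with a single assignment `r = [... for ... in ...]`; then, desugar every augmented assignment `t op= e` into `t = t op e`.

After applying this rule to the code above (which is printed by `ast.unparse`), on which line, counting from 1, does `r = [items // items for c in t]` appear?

Transformed code:
def proc(c, t, items):
    t = t * 7
    t = items
    items = print(t // items)
    items = items + t
    for t in items:
        items = t
    r = [items // items for c in t]
    items = items * j
    t = t * (r + items)
    log(36)
    t = t[j]
    return c

8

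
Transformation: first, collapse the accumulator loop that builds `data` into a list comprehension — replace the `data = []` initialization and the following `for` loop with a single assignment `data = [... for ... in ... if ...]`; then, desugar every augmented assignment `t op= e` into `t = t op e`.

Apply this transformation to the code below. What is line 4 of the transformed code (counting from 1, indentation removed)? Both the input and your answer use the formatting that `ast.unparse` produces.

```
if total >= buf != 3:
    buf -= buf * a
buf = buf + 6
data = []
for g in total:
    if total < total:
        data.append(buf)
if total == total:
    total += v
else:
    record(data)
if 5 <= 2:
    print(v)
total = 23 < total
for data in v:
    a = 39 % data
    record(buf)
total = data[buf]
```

Transformed code:
if total >= buf != 3:
    buf = buf - buf * a
buf = buf + 6
data = [buf for g in total if total < total]
if total == total:
    total = total + v
else:
    record(data)
if 5 <= 2:
    print(v)
total = 23 < total
for data in v:
    a = 39 % data
    record(buf)
total = data[buf]

data = [buf for g in total if total < total]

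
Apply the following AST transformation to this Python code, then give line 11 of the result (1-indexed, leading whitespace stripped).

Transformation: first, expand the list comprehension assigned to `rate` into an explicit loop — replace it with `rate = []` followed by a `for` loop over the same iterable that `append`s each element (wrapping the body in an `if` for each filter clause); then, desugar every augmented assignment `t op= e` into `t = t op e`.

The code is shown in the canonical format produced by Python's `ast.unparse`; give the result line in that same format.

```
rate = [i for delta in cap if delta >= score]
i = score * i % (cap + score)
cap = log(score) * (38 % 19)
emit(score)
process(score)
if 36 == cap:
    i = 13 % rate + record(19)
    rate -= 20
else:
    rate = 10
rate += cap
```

rate = rate - 20

Transformed code:
rate = []
for delta in cap:
    if delta >= score:
        rate.append(i)
i = score * i % (cap + score)
cap = log(score) * (38 % 19)
emit(score)
process(score)
if 36 == cap:
    i = 13 % rate + record(19)
    rate = rate - 20
else:
    rate = 10
rate = rate + cap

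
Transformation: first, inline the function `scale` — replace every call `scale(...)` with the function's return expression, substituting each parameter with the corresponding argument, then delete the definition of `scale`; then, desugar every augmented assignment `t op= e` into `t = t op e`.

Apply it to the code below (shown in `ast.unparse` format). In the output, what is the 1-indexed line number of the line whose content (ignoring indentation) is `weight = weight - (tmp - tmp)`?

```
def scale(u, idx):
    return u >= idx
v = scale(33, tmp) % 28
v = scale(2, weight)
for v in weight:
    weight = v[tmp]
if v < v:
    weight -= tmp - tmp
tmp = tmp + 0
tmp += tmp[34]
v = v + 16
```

Transformed code:
v = (33 >= tmp) % 28
v = 2 >= weight
for v in weight:
    weight = v[tmp]
if v < v:
    weight = weight - (tmp - tmp)
tmp = tmp + 0
tmp = tmp + tmp[34]
v = v + 16

6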